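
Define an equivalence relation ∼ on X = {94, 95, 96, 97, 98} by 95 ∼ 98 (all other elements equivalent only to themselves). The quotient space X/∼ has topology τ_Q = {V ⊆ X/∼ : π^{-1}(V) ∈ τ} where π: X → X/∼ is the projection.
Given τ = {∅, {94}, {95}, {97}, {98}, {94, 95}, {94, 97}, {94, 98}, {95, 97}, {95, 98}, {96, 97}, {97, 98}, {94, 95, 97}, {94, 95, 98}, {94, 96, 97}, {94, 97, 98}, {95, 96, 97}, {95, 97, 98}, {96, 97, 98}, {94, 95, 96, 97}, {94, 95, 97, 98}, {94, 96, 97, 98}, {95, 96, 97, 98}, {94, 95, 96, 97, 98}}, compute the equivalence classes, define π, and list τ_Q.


X/∼ = {[94], [95=98], [96], [97]}; |τ_Q| = 12.

Equivalence classes: [94], [95=98], [96], [97].
Quotient map π: X → X/∼ sends 94 ↦ [94], 95 ↦ [95=98], 96 ↦ [96], 97 ↦ [97], 98 ↦ [95=98].
For each subset V ⊆ X/∼, compute π^{-1}(V) ⊆ X and check whether π^{-1}(V) ∈ τ. V is open in τ_Q iff π^{-1}(V) ∈ τ.
  V = {}: π^{-1}(V) = ∅ ∈ τ ✓.
  V = {[94]}: π^{-1}(V) = {94} ∈ τ ✓.
  V = {[95=98]}: π^{-1}(V) = {95, 98} ∈ τ ✓.
  V = {[94], [95=98]}: π^{-1}(V) = {94, 95, 98} ∈ τ ✓.
  V = {[96]}: π^{-1}(V) = {96} ∉ τ ✗.
  V = {[94], [96]}: π^{-1}(V) = {94, 96} ∉ τ ✗.
  V = {[95=98], [96]}: π^{-1}(V) = {95, 96, 98} ∉ τ ✗.
  V = {[94], [95=98], [96]}: π^{-1}(V) = {94, 95, 96, 98} ∉ τ ✗.
  V = {[97]}: π^{-1}(V) = {97} ∈ τ ✓.
  V = {[94], [97]}: π^{-1}(V) = {94, 97} ∈ τ ✓.
  V = {[95=98], [97]}: π^{-1}(V) = {95, 97, 98} ∈ τ ✓.
  V = {[94], [95=98], [97]}: π^{-1}(V) = {94, 95, 97, 98} ∈ τ ✓.
  V = {[96], [97]}: π^{-1}(V) = {96, 97} ∈ τ ✓.
  V = {[94], [96], [97]}: π^{-1}(V) = {94, 96, 97} ∈ τ ✓.
  V = {[95=98], [96], [97]}: π^{-1}(V) = {95, 96, 97, 98} ∈ τ ✓.
  V = {[94], [95=98], [96], [97]}: π^{-1}(V) = {94, 95, 96, 97, 98} ∈ τ ✓.
Open sets in the quotient: τ_Q = {{}, {[94]}, {[95=98]}, {[94], [95=98]}, {[97]}, {[94], [97]}, {[95=98], [97]}, {[94], [95=98], [97]}, {[96], [97]}, {[94], [96], [97]}, {[95=98], [96], [97]}, {[94], [95=98], [96], [97]}} (12 elements).


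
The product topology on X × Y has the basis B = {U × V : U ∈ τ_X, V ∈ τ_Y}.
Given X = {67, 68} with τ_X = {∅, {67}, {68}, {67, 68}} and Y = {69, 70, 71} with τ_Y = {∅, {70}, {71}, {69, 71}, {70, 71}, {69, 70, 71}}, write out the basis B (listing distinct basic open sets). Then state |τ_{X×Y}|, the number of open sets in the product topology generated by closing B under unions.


Basis B = {∅ × ∅, {67} × {70}, {67} × {71}, {68} × {70}, {68} × {71}, {67} × {69, 71}, {67} × {70, 71}, {67, 68} × {70}, {67, 68} × {71}, {68} × {69, 71}, {68} × {70, 71}, {67} × {69, 70, 71}, {68} × {69, 70, 71}, {67, 68} × {69, 71}, {67, 68} × {70, 71}, {67, 68} × {69, 70, 71}}; |τ_{X×Y}| = 36.

Enumerate products U × V with U ∈ τ_X, V ∈ τ_Y (deduplicated):
  ∅ × ∅ = {} (∅)
  {67} × {70} = {(67,70)}
  {67} × {71} = {(67,71)}
  {68} × {70} = {(68,70)}
  {68} × {71} = {(68,71)}
  {67} × {69, 71} = {(67,69), (67,71)}
  {67} × {70, 71} = {(67,70), (67,71)}
  {67, 68} × {70} = {(67,70), (68,70)}
  {67, 68} × {71} = {(67,71), (68,71)}
  {68} × {69, 71} = {(68,69), (68,71)}
  {68} × {70, 71} = {(68,70), (68,71)}
  {67} × {69, 70, 71} = {(67,69), (67,70), (67,71)}
  {68} × {69, 70, 71} = {(68,69), (68,70), (68,71)}
  {67, 68} × {69, 71} = {(67,69), (67,71), (68,69), (68,71)}
  {67, 68} × {70, 71} = {(67,70), (67,71), (68,70), (68,71)}
  {67, 68} × {69, 70, 71} = {(67,69), (67,70), (67,71), (68,69), (68,70), (68,71)}
These 16 distinct sets form the basis B.
Close under arbitrary unions to get τ_{X×Y}; counting gives |τ_{X×Y}| = 36.


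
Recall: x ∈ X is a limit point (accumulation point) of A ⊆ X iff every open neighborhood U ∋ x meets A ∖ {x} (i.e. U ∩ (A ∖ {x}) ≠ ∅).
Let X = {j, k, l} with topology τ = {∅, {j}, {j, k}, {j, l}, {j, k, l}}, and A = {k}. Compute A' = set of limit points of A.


A' = ∅

For each x ∈ X, list the open sets U ∈ τ with x ∈ U, then check whether U ∩ (A ∖ {x}) ≠ ∅ for every such U.
  x = j: open {j} ∋ x has {j} ∩ (A ∖ {j}) = ∅, so x is NOT a limit point.
  x = k: open {j, k} ∋ x has {j, k} ∩ (A ∖ {k}) = ∅, so x is NOT a limit point.
  x = l: open {j, l} ∋ x has {j, l} ∩ (A ∖ {l}) = ∅, so x is NOT a limit point.
Collecting: A' = ∅.


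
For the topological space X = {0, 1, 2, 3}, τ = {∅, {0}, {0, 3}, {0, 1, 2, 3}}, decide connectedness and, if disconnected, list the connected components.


(X, τ) is connected.

Find clopen sets (U ∈ τ with X ∖ U ∈ τ):
  U = ∅, X ∖ U = {0, 1, 2, 3} — both open, so U is clopen.
  U = {0, 1, 2, 3}, X ∖ U = ∅ — both open, so U is clopen.
Only trivial clopens (∅ and X) exist, so (X, τ) is connected.
Compute connected components by grouping points that agree on all clopens:
  component: {0, 1, 2, 3}


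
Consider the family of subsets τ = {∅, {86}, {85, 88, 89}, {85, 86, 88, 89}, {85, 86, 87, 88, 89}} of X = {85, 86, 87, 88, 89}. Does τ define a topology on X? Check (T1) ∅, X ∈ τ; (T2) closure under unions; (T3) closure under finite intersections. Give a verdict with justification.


τ IS a topology on X.

Axiom (T1): ∅ ∈ τ? Yes; X ∈ τ? Yes.
Axiom (T2/T3): check pairwise unions and intersections of members of τ.
All pairwise intersections and unions checked — each lies in τ. Therefore τ satisfies (T1), (T2), (T3): it IS a topology on X.


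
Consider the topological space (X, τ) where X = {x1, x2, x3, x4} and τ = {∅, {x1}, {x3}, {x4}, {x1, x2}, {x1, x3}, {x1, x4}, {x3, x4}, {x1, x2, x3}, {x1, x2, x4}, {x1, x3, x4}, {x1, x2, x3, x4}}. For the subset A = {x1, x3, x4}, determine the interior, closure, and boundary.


int(A) = {x1, x3, x4}, cl(A) = {x1, x2, x3, x4}, ∂A = {x2}.

Closed sets in (X, τ) are complements of opens:
  closed(X, τ) = {∅, {x2}, {x3}, {x4}, {x1, x2}, {x2, x3}, {x2, x4}, {x3, x4}, {x1, x2, x3}, {x1, x2, x4}, {x2, x3, x4}, {x1, x2, x3, x4}}.
int(A) = ⋃ {U ∈ τ : U ⊆ A}. Opens contained in A: ∅, {x1}, {x3}, {x4}, {x1, x3}, {x1, x4}, {x3, x4}, {x1, x3, x4}.
Taking the union of these: int(A) = {x1, x3, x4}.
cl(A) = ⋂ {C closed : A ⊆ C}. Closed sets containing A: {x1, x2, x3, x4}.
Intersecting these: cl(A) = {x1, x2, x3, x4}.
∂A = cl(A) ∖ int(A) = {x1, x2, x3, x4} ∖ {x1, x3, x4} = {x2}.


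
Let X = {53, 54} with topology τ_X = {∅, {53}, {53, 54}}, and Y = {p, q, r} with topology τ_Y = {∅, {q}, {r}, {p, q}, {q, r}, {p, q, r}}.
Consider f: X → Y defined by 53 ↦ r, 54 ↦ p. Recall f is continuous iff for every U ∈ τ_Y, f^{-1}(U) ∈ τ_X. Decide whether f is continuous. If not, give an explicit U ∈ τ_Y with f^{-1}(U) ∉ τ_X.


f is NOT continuous.

Compute f^{-1}(U) for each U ∈ τ_Y:
  U = ∅: f^{-1}(U) = ∅ ∈ τ_X ✓.
  U = {q}: f^{-1}(U) = ∅ ∈ τ_X ✓.
  U = {r}: f^{-1}(U) = {53} ∈ τ_X ✓.
  U = {p, q}: f^{-1}(U) = {54} ∉ τ_X ✗.
  U = {q, r}: f^{-1}(U) = {53} ∈ τ_X ✓.
  U = {p, q, r}: f^{-1}(U) = {53, 54} ∈ τ_X ✓.
Found U = {p, q} with f^{-1}(U) = {54} not in τ_X. Therefore f is NOT continuous.


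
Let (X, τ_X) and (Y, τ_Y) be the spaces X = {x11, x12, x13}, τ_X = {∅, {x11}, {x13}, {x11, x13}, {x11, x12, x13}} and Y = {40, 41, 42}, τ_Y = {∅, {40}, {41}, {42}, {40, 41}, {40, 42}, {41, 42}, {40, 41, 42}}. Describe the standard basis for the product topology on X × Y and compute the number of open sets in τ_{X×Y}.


Basis B = {∅ × ∅, {x11} × {40}, {x11} × {41}, {x11} × {42}, {x13} × {40}, {x13} × {41}, {x13} × {42}, {x11} × {40, 41}, {x11} × {40, 42}, {x11, x13} × {40}, {x11} × {41, 42}, {x11, x13} × {41}, {x11, x13} × {42}, {x13} × {40, 41}, {x13} × {40, 42}, {x13} × {41, 42}, {x11} × {40, 41, 42}, {x11, x12, x13} × {40}, {x11, x12, x13} × {41}, {x11, x12, x13} × {42}, {x13} × {40, 41, 42}, {x11, x13} × {40, 41}, {x11, x13} × {40, 42}, {x11, x13} × {41, 42}, {x11, x13} × {40, 41, 42}, {x11, x12, x13} × {40, 41}, {x11, x12, x13} × {40, 42}, {x11, x12, x13} × {41, 42}, {x11, x12, x13} × {40, 41, 42}}; |τ_{X×Y}| = 125.

Enumerate products U × V with U ∈ τ_X, V ∈ τ_Y (deduplicated):
  ∅ × ∅ = {} (∅)
  {x11} × {40} = {(x11,40)}
  {x11} × {41} = {(x11,41)}
  {x11} × {42} = {(x11,42)}
  {x13} × {40} = {(x13,40)}
  {x13} × {41} = {(x13,41)}
  {x13} × {42} = {(x13,42)}
  {x11} × {40, 41} = {(x11,40), (x11,41)}
  {x11} × {40, 42} = {(x11,40), (x11,42)}
  {x11, x13} × {40} = {(x11,40), (x13,40)}
  {x11} × {41, 42} = {(x11,41), (x11,42)}
  {x11, x13} × {41} = {(x11,41), (x13,41)}
  {x11, x13} × {42} = {(x11,42), (x13,42)}
  {x13} × {40, 41} = {(x13,40), (x13,41)}
  {x13} × {40, 42} = {(x13,40), (x13,42)}
  {x13} × {41, 42} = {(x13,41), (x13,42)}
  {x11} × {40, 41, 42} = {(x11,40), (x11,41), (x11,42)}
  {x11, x12, x13} × {40} = {(x11,40), (x12,40), (x13,40)}
  {x11, x12, x13} × {41} = {(x11,41), (x12,41), (x13,41)}
  {x11, x12, x13} × {42} = {(x11,42), (x12,42), (x13,42)}
  {x13} × {40, 41, 42} = {(x13,40), (x13,41), (x13,42)}
  {x11, x13} × {40, 41} = {(x11,40), (x11,41), (x13,40), (x13,41)}
  {x11, x13} × {40, 42} = {(x11,40), (x11,42), (x13,40), (x13,42)}
  {x11, x13} × {41, 42} = {(x11,41), (x11,42), (x13,41), (x13,42)}
  {x11, x13} × {40, 41, 42} = {(x11,40), (x11,41), (x11,42), (x13,40), (x13,41), (x13,42)}
  {x11, x12, x13} × {40, 41} = {(x11,40), (x11,41), (x12,40), (x12,41), (x13,40), (x13,41)}
  {x11, x12, x13} × {40, 42} = {(x11,40), (x11,42), (x12,40), (x12,42), (x13,40), (x13,42)}
  {x11, x12, x13} × {41, 42} = {(x11,41), (x11,42), (x12,41), (x12,42), (x13,41), (x13,42)}
  {x11, x12, x13} × {40, 41, 42} = {(x11,40), (x11,41), (x11,42), (x12,40), (x12,41), (x12,42), (x13,40), (x13,41), (x13,42)}
These 29 distinct sets form the basis B.
Close under arbitrary unions to get τ_{X×Y}; counting gives |τ_{X×Y}| = 125.


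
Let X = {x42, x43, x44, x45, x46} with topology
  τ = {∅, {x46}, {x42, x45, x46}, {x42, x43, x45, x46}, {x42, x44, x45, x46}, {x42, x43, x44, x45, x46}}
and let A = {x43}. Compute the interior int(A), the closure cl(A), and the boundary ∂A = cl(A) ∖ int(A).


int(A) = ∅, cl(A) = {x43}, ∂A = {x43}.

Closed sets in (X, τ) are complements of opens:
  closed(X, τ) = {∅, {x43}, {x44}, {x43, x44}, {x42, x43, x44, x45}, {x42, x43, x44, x45, x46}}.
int(A) = ⋃ {U ∈ τ : U ⊆ A}. Opens contained in A: ∅.
Taking the union of these: int(A) = ∅.
cl(A) = ⋂ {C closed : A ⊆ C}. Closed sets containing A: {x43}, {x43, x44}, {x42, x43, x44, x45}, {x42, x43, x44, x45, x46}.
Intersecting these: cl(A) = {x43}.
∂A = cl(A) ∖ int(A) = {x43} ∖ ∅ = {x43}.


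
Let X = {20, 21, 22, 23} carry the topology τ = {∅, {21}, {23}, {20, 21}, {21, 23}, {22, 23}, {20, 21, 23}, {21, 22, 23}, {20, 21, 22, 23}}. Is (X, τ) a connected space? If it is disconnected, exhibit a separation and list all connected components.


(X, τ) is disconnected; components = [{20, 21}, {22, 23}].

Find clopen sets (U ∈ τ with X ∖ U ∈ τ):
  U = ∅, X ∖ U = {20, 21, 22, 23} — both open, so U is clopen.
  U = {20, 21}, X ∖ U = {22, 23} — both open, so U is clopen.
  U = {22, 23}, X ∖ U = {20, 21} — both open, so U is clopen.
  U = {20, 21, 22, 23}, X ∖ U = ∅ — both open, so U is clopen.
Nontrivial clopen(s) exist: e.g. {22, 23}. So (X, τ) is disconnected.
Compute connected components by grouping points that agree on all clopens:
  component: {20, 21}
  component: {22, 23}


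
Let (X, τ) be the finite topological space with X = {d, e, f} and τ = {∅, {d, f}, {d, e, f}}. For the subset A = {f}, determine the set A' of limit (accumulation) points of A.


A' = {d, e}

For each x ∈ X, list the open sets U ∈ τ with x ∈ U, then check whether U ∩ (A ∖ {x}) ≠ ∅ for every such U.
  x = d: opens ∋ x are {d, f}, {d, e, f}; each meets A ∖ {d}, so x IS a limit point.
  x = e: opens ∋ x are {d, e, f}; each meets A ∖ {e}, so x IS a limit point.
  x = f: open {d, f} ∋ x has {d, f} ∩ (A ∖ {f}) = ∅, so x is NOT a limit point.
Collecting: A' = {d, e}.


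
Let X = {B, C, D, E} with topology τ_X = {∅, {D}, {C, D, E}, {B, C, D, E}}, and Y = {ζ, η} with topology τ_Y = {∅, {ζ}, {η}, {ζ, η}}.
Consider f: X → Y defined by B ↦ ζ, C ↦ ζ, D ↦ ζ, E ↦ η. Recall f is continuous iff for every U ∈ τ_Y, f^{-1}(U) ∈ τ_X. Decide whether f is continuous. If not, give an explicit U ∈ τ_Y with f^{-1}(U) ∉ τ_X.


f is NOT continuous.

Compute f^{-1}(U) for each U ∈ τ_Y:
  U = ∅: f^{-1}(U) = ∅ ∈ τ_X ✓.
  U = {ζ}: f^{-1}(U) = {B, C, D} ∉ τ_X ✗.
  U = {η}: f^{-1}(U) = {E} ∉ τ_X ✗.
  U = {ζ, η}: f^{-1}(U) = {B, C, D, E} ∈ τ_X ✓.
Found U = {ζ} with f^{-1}(U) = {B, C, D} not in τ_X. Therefore f is NOT continuous.


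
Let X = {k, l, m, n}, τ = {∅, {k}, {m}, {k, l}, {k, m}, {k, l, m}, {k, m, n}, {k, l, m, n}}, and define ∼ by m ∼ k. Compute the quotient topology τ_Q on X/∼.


X/∼ = {[k=m], [l], [n]}; |τ_Q| = 5.

Equivalence classes: [k=m], [l], [n].
Quotient map π: X → X/∼ sends k ↦ [k=m], l ↦ [l], m ↦ [k=m], n ↦ [n].
For each subset V ⊆ X/∼, compute π^{-1}(V) ⊆ X and check whether π^{-1}(V) ∈ τ. V is open in τ_Q iff π^{-1}(V) ∈ τ.
  V = {}: π^{-1}(V) = ∅ ∈ τ ✓.
  V = {[k=m]}: π^{-1}(V) = {k, m} ∈ τ ✓.
  V = {[l]}: π^{-1}(V) = {l} ∉ τ ✗.
  V = {[k=m], [l]}: π^{-1}(V) = {k, l, m} ∈ τ ✓.
  V = {[n]}: π^{-1}(V) = {n} ∉ τ ✗.
  V = {[k=m], [n]}: π^{-1}(V) = {k, m, n} ∈ τ ✓.
  V = {[l], [n]}: π^{-1}(V) = {l, n} ∉ τ ✗.
  V = {[k=m], [l], [n]}: π^{-1}(V) = {k, l, m, n} ∈ τ ✓.
Open sets in the quotient: τ_Q = {{}, {[k=m]}, {[k=m], [l]}, {[k=m], [n]}, {[k=m], [l], [n]}} (5 elements).


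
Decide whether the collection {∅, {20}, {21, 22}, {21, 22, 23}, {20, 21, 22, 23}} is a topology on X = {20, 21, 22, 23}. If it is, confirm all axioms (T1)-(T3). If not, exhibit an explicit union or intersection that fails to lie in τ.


τ is NOT a topology on X.

Axiom (T1): ∅ ∈ τ? Yes; X ∈ τ? Yes.
Axiom (T2/T3): check pairwise unions and intersections of members of τ.
Counterexample for (T2): {20} ∪ {21, 22} = {20, 21, 22} ∉ τ. Therefore τ is NOT a topology.


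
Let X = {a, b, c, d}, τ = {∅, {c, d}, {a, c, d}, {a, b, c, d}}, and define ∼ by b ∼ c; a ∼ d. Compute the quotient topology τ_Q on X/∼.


X/∼ = {[a=d], [b=c]}; |τ_Q| = 2.

Equivalence classes: [a=d], [b=c].
Quotient map π: X → X/∼ sends a ↦ [a=d], b ↦ [b=c], c ↦ [b=c], d ↦ [a=d].
For each subset V ⊆ X/∼, compute π^{-1}(V) ⊆ X and check whether π^{-1}(V) ∈ τ. V is open in τ_Q iff π^{-1}(V) ∈ τ.
  V = {}: π^{-1}(V) = ∅ ∈ τ ✓.
  V = {[a=d]}: π^{-1}(V) = {a, d} ∉ τ ✗.
  V = {[b=c]}: π^{-1}(V) = {b, c} ∉ τ ✗.
  V = {[a=d], [b=c]}: π^{-1}(V) = {a, b, c, d} ∈ τ ✓.
Open sets in the quotient: τ_Q = {{}, {[a=d], [b=c]}} (2 elements).


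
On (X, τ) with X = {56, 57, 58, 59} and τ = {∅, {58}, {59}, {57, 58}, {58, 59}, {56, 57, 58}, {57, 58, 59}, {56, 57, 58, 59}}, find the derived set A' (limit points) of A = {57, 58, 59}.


A' = {56, 57}

For each x ∈ X, list the open sets U ∈ τ with x ∈ U, then check whether U ∩ (A ∖ {x}) ≠ ∅ for every such U.
  x = 56: opens ∋ x are {56, 57, 58}, {56, 57, 58, 59}; each meets A ∖ {56}, so x IS a limit point.
  x = 57: opens ∋ x are {57, 58}, {56, 57, 58}, {57, 58, 59}, {56, 57, 58, 59}; each meets A ∖ {57}, so x IS a limit point.
  x = 58: open {58} ∋ x has {58} ∩ (A ∖ {58}) = ∅, so x is NOT a limit point.
  x = 59: open {59} ∋ x has {59} ∩ (A ∖ {59}) = ∅, so x is NOT a limit point.
Collecting: A' = {56, 57}.


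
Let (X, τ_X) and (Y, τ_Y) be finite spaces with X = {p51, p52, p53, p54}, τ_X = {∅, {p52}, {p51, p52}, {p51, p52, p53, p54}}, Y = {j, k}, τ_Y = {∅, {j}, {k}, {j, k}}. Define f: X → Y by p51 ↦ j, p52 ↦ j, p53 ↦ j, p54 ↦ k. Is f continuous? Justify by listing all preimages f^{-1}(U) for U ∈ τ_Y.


f is NOT continuous.

Compute f^{-1}(U) for each U ∈ τ_Y:
  U = ∅: f^{-1}(U) = ∅ ∈ τ_X ✓.
  U = {j}: f^{-1}(U) = {p51, p52, p53} ∉ τ_X ✗.
  U = {k}: f^{-1}(U) = {p54} ∉ τ_X ✗.
  U = {j, k}: f^{-1}(U) = {p51, p52, p53, p54} ∈ τ_X ✓.
Found U = {j} with f^{-1}(U) = {p51, p52, p53} not in τ_X. Therefore f is NOT continuous.


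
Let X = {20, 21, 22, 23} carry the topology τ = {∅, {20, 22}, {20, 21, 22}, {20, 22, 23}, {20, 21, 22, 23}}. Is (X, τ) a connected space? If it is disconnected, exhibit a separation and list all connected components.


(X, τ) is connected.

Find clopen sets (U ∈ τ with X ∖ U ∈ τ):
  U = ∅, X ∖ U = {20, 21, 22, 23} — both open, so U is clopen.
  U = {20, 21, 22, 23}, X ∖ U = ∅ — both open, so U is clopen.
Only trivial clopens (∅ and X) exist, so (X, τ) is connected.
Compute connected components by grouping points that agree on all clopens:
  component: {20, 21, 22, 23}


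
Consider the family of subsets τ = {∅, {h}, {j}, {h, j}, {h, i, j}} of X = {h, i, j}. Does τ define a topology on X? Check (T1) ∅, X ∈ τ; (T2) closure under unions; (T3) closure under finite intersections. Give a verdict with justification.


τ IS a topology on X.

Axiom (T1): ∅ ∈ τ? Yes; X ∈ τ? Yes.
Axiom (T2/T3): check pairwise unions and intersections of members of τ.
All pairwise intersections and unions checked — each lies in τ. Therefore τ satisfies (T1), (T2), (T3): it IS a topology on X.


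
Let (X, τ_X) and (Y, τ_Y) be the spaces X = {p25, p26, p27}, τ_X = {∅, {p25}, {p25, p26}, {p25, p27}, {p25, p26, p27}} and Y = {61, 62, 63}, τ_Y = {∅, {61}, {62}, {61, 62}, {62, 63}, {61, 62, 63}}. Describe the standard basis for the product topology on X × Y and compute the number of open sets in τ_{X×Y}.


Basis B = {∅ × ∅, {p25} × {61}, {p25} × {62}, {p25} × {61, 62}, {p25, p26} × {61}, {p25, p27} × {61}, {p25} × {62, 63}, {p25, p26} × {62}, {p25, p27} × {62}, {p25} × {61, 62, 63}, {p25, p26, p27} × {61}, {p25, p26, p27} × {62}, {p25, p26} × {61, 62}, {p25, p27} × {61, 62}, {p25, p26} × {62, 63}, {p25, p27} × {62, 63}, {p25, p26} × {61, 62, 63}, {p25, p27} × {61, 62, 63}, {p25, p26, p27} × {61, 62}, {p25, p26, p27} × {62, 63}, {p25, p26, p27} × {61, 62, 63}}; |τ_{X×Y}| = 70.

Enumerate products U × V with U ∈ τ_X, V ∈ τ_Y (deduplicated):
  ∅ × ∅ = {} (∅)
  {p25} × {61} = {(p25,61)}
  {p25} × {62} = {(p25,62)}
  {p25} × {61, 62} = {(p25,61), (p25,62)}
  {p25, p26} × {61} = {(p25,61), (p26,61)}
  {p25, p27} × {61} = {(p25,61), (p27,61)}
  {p25} × {62, 63} = {(p25,62), (p25,63)}
  {p25, p26} × {62} = {(p25,62), (p26,62)}
  {p25, p27} × {62} = {(p25,62), (p27,62)}
  {p25} × {61, 62, 63} = {(p25,61), (p25,62), (p25,63)}
  {p25, p26, p27} × {61} = {(p25,61), (p26,61), (p27,61)}
  {p25, p26, p27} × {62} = {(p25,62), (p26,62), (p27,62)}
  {p25, p26} × {61, 62} = {(p25,61), (p25,62), (p26,61), (p26,62)}
  {p25, p27} × {61, 62} = {(p25,61), (p25,62), (p27,61), (p27,62)}
  {p25, p26} × {62, 63} = {(p25,62), (p25,63), (p26,62), (p26,63)}
  {p25, p27} × {62, 63} = {(p25,62), (p25,63), (p27,62), (p27,63)}
  {p25, p26} × {61, 62, 63} = {(p25,61), (p25,62), (p25,63), (p26,61), (p26,62), (p26,63)}
  {p25, p27} × {61, 62, 63} = {(p25,61), (p25,62), (p25,63), (p27,61), (p27,62), (p27,63)}
  {p25, p26, p27} × {61, 62} = {(p25,61), (p25,62), (p26,61), (p26,62), (p27,61), (p27,62)}
  {p25, p26, p27} × {62, 63} = {(p25,62), (p25,63), (p26,62), (p26,63), (p27,62), (p27,63)}
  {p25, p26, p27} × {61, 62, 63} = {(p25,61), (p25,62), (p25,63), (p26,61), (p26,62), (p26,63), (p27,61), (p27,62), (p27,63)}
These 21 distinct sets form the basis B.
Close under arbitrary unions to get τ_{X×Y}; counting gives |τ_{X×Y}| = 70.


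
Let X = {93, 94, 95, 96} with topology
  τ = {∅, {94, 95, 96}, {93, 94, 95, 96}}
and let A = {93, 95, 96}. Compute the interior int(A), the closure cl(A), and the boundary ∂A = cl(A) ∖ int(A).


int(A) = ∅, cl(A) = {93, 94, 95, 96}, ∂A = {93, 94, 95, 96}.

Closed sets in (X, τ) are complements of opens:
  closed(X, τ) = {∅, {93}, {93, 94, 95, 96}}.
int(A) = ⋃ {U ∈ τ : U ⊆ A}. Opens contained in A: ∅.
Taking the union of these: int(A) = ∅.
cl(A) = ⋂ {C closed : A ⊆ C}. Closed sets containing A: {93, 94, 95, 96}.
Intersecting these: cl(A) = {93, 94, 95, 96}.
∂A = cl(A) ∖ int(A) = {93, 94, 95, 96} ∖ ∅ = {93, 94, 95, 96}.


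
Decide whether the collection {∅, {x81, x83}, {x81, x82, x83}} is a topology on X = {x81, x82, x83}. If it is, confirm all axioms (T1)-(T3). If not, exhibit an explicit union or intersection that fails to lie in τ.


τ IS a topology on X.

Axiom (T1): ∅ ∈ τ? Yes; X ∈ τ? Yes.
Axiom (T2/T3): check pairwise unions and intersections of members of τ.
All pairwise intersections and unions checked — each lies in τ. Therefore τ satisfies (T1), (T2), (T3): it IS a topology on X.


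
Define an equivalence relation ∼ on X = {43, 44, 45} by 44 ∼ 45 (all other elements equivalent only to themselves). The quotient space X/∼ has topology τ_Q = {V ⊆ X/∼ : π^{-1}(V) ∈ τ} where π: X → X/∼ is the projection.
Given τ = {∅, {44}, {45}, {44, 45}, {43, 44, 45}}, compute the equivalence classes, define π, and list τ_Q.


X/∼ = {[43], [44=45]}; |τ_Q| = 3.

Equivalence classes: [43], [44=45].
Quotient map π: X → X/∼ sends 43 ↦ [43], 44 ↦ [44=45], 45 ↦ [44=45].
For each subset V ⊆ X/∼, compute π^{-1}(V) ⊆ X and check whether π^{-1}(V) ∈ τ. V is open in τ_Q iff π^{-1}(V) ∈ τ.
  V = {}: π^{-1}(V) = ∅ ∈ τ ✓.
  V = {[43]}: π^{-1}(V) = {43} ∉ τ ✗.
  V = {[44=45]}: π^{-1}(V) = {44, 45} ∈ τ ✓.
  V = {[43], [44=45]}: π^{-1}(V) = {43, 44, 45} ∈ τ ✓.
Open sets in the quotient: τ_Q = {{}, {[44=45]}, {[43], [44=45]}} (3 elements).


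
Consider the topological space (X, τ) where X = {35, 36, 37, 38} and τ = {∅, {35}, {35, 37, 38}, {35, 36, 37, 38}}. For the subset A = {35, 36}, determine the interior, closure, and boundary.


int(A) = {35}, cl(A) = {35, 36, 37, 38}, ∂A = {36, 37, 38}.

Closed sets in (X, τ) are complements of opens:
  closed(X, τ) = {∅, {36}, {36, 37, 38}, {35, 36, 37, 38}}.
int(A) = ⋃ {U ∈ τ : U ⊆ A}. Opens contained in A: ∅, {35}.
Taking the union of these: int(A) = {35}.
cl(A) = ⋂ {C closed : A ⊆ C}. Closed sets containing A: {35, 36, 37, 38}.
Intersecting these: cl(A) = {35, 36, 37, 38}.
∂A = cl(A) ∖ int(A) = {35, 36, 37, 38} ∖ {35} = {36, 37, 38}.


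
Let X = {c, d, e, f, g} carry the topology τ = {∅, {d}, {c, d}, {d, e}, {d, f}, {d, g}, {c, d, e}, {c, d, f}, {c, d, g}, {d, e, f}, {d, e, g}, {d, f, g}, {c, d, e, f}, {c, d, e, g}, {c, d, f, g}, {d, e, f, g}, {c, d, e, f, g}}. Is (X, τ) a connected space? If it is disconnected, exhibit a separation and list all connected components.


(X, τ) is connected.

Find clopen sets (U ∈ τ with X ∖ U ∈ τ):
  U = ∅, X ∖ U = {c, d, e, f, g} — both open, so U is clopen.
  U = {c, d, e, f, g}, X ∖ U = ∅ — both open, so U is clopen.
Only trivial clopens (∅ and X) exist, so (X, τ) is connected.
Compute connected components by grouping points that agree on all clopens:
  component: {c, d, e, f, g}


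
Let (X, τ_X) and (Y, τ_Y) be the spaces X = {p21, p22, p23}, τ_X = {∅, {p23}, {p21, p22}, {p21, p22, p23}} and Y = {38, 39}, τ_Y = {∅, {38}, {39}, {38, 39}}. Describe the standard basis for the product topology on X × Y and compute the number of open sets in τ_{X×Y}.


Basis B = {∅ × ∅, {p23} × {38}, {p23} × {39}, {p21, p22} × {38}, {p21, p22} × {39}, {p23} × {38, 39}, {p21, p22, p23} × {38}, {p21, p22, p23} × {39}, {p21, p22} × {38, 39}, {p21, p22, p23} × {38, 39}}; |τ_{X×Y}| = 16.

Enumerate products U × V with U ∈ τ_X, V ∈ τ_Y (deduplicated):
  ∅ × ∅ = {} (∅)
  {p23} × {38} = {(p23,38)}
  {p23} × {39} = {(p23,39)}
  {p21, p22} × {38} = {(p21,38), (p22,38)}
  {p21, p22} × {39} = {(p21,39), (p22,39)}
  {p23} × {38, 39} = {(p23,38), (p23,39)}
  {p21, p22, p23} × {38} = {(p21,38), (p22,38), (p23,38)}
  {p21, p22, p23} × {39} = {(p21,39), (p22,39), (p23,39)}
  {p21, p22} × {38, 39} = {(p21,38), (p21,39), (p22,38), (p22,39)}
  {p21, p22, p23} × {38, 39} = {(p21,38), (p21,39), (p22,38), (p22,39), (p23,38), (p23,39)}
These 10 distinct sets form the basis B.
Close under arbitrary unions to get τ_{X×Y}; counting gives |τ_{X×Y}| = 16.


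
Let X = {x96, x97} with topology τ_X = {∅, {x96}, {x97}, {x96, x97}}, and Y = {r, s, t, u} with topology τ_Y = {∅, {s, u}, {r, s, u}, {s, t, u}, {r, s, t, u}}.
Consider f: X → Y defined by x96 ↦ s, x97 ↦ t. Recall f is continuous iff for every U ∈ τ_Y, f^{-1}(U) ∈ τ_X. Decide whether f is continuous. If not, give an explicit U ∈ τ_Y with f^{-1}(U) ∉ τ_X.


f IS continuous.

Compute f^{-1}(U) for each U ∈ τ_Y:
  U = ∅: f^{-1}(U) = ∅ ∈ τ_X ✓.
  U = {s, u}: f^{-1}(U) = {x96} ∈ τ_X ✓.
  U = {r, s, u}: f^{-1}(U) = {x96} ∈ τ_X ✓.
  U = {s, t, u}: f^{-1}(U) = {x96, x97} ∈ τ_X ✓.
  U = {r, s, t, u}: f^{-1}(U) = {x96, x97} ∈ τ_X ✓.
Every preimage lies in τ_X, so f IS continuous.


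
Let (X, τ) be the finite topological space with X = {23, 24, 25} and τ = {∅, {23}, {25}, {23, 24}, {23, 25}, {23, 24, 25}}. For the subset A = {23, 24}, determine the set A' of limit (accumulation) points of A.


A' = {24}

For each x ∈ X, list the open sets U ∈ τ with x ∈ U, then check whether U ∩ (A ∖ {x}) ≠ ∅ for every such U.
  x = 23: open {23} ∋ x has {23} ∩ (A ∖ {23}) = ∅, so x is NOT a limit point.
  x = 24: opens ∋ x are {23, 24}, {23, 24, 25}; each meets A ∖ {24}, so x IS a limit point.
  x = 25: open {25} ∋ x has {25} ∩ (A ∖ {25}) = ∅, so x is NOT a limit point.
Collecting: A' = {24}.


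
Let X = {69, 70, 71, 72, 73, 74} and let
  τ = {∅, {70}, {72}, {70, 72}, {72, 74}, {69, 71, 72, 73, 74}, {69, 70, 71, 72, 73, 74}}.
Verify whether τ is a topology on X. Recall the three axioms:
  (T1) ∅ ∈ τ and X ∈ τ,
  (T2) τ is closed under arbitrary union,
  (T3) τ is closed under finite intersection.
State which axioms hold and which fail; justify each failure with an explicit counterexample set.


τ is NOT a topology on X.

Axiom (T1): ∅ ∈ τ? Yes; X ∈ τ? Yes.
Axiom (T2/T3): check pairwise unions and intersections of members of τ.
Counterexample for (T2): {70} ∪ {72, 74} = {70, 72, 74} ∉ τ. Therefore τ is NOT a topology.


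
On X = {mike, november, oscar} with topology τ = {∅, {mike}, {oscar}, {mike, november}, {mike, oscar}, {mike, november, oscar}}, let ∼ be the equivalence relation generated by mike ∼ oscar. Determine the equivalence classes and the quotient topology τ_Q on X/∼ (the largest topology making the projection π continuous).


X/∼ = {[mike=oscar], [november]}; |τ_Q| = 3.

Equivalence classes: [mike=oscar], [november].
Quotient map π: X → X/∼ sends mike ↦ [mike=oscar], november ↦ [november], oscar ↦ [mike=oscar].
For each subset V ⊆ X/∼, compute π^{-1}(V) ⊆ X and check whether π^{-1}(V) ∈ τ. V is open in τ_Q iff π^{-1}(V) ∈ τ.
  V = {}: π^{-1}(V) = ∅ ∈ τ ✓.
  V = {[mike=oscar]}: π^{-1}(V) = {mike, oscar} ∈ τ ✓.
  V = {[november]}: π^{-1}(V) = {november} ∉ τ ✗.
  V = {[mike=oscar], [november]}: π^{-1}(V) = {mike, november, oscar} ∈ τ ✓.
Open sets in the quotient: τ_Q = {{}, {[mike=oscar]}, {[mike=oscar], [november]}} (3 elements).


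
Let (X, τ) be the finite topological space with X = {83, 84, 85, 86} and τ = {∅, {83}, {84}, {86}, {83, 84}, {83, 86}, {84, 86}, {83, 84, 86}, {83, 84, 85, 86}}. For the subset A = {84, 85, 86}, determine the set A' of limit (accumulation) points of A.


A' = {85}

For each x ∈ X, list the open sets U ∈ τ with x ∈ U, then check whether U ∩ (A ∖ {x}) ≠ ∅ for every such U.
  x = 83: open {83} ∋ x has {83} ∩ (A ∖ {83}) = ∅, so x is NOT a limit point.
  x = 84: open {84} ∋ x has {84} ∩ (A ∖ {84}) = ∅, so x is NOT a limit point.
  x = 85: opens ∋ x are {83, 84, 85, 86}; each meets A ∖ {85}, so x IS a limit point.
  x = 86: open {86} ∋ x has {86} ∩ (A ∖ {86}) = ∅, so x is NOT a limit point.
Collecting: A' = {85}.


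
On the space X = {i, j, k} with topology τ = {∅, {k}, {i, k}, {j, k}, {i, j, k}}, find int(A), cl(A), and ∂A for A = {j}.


int(A) = ∅, cl(A) = {j}, ∂A = {j}.

Closed sets in (X, τ) are complements of opens:
  closed(X, τ) = {∅, {i}, {j}, {i, j}, {i, j, k}}.
int(A) = ⋃ {U ∈ τ : U ⊆ A}. Opens contained in A: ∅.
Taking the union of these: int(A) = ∅.
cl(A) = ⋂ {C closed : A ⊆ C}. Closed sets containing A: {j}, {i, j}, {i, j, k}.
Intersecting these: cl(A) = {j}.
∂A = cl(A) ∖ int(A) = {j} ∖ ∅ = {j}.


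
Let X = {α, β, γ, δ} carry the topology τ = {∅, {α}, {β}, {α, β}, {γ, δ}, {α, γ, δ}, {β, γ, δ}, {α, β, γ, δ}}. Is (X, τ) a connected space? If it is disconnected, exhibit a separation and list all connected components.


(X, τ) is disconnected; components = [{α}, {β}, {γ, δ}].

Find clopen sets (U ∈ τ with X ∖ U ∈ τ):
  U = ∅, X ∖ U = {α, β, γ, δ} — both open, so U is clopen.
  U = {α}, X ∖ U = {β, γ, δ} — both open, so U is clopen.
  U = {β}, X ∖ U = {α, γ, δ} — both open, so U is clopen.
  U = {α, β}, X ∖ U = {γ, δ} — both open, so U is clopen.
  U = {γ, δ}, X ∖ U = {α, β} — both open, so U is clopen.
  U = {α, γ, δ}, X ∖ U = {β} — both open, so U is clopen.
  U = {β, γ, δ}, X ∖ U = {α} — both open, so U is clopen.
  U = {α, β, γ, δ}, X ∖ U = ∅ — both open, so U is clopen.
Nontrivial clopen(s) exist: e.g. {γ, δ}. So (X, τ) is disconnected.
Compute connected components by grouping points that agree on all clopens:
  component: {α}
  component: {β}
  component: {γ, δ}


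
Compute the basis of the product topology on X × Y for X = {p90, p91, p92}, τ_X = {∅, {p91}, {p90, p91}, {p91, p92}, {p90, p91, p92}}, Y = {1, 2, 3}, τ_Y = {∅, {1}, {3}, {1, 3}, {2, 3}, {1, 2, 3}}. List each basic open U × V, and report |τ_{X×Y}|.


Basis B = {∅ × ∅, {p91} × {1}, {p91} × {3}, {p90, p91} × {1}, {p90, p91} × {3}, {p91} × {1, 3}, {p91, p92} × {1}, {p91} × {2, 3}, {p91, p92} × {3}, {p90, p91, p92} × {1}, {p90, p91, p92} × {3}, {p91} × {1, 2, 3}, {p90, p91} × {1, 3}, {p90, p91} × {2, 3}, {p91, p92} × {1, 3}, {p91, p92} × {2, 3}, {p90, p91} × {1, 2, 3}, {p90, p91, p92} × {1, 3}, {p90, p91, p92} × {2, 3}, {p91, p92} × {1, 2, 3}, {p90, p91, p92} × {1, 2, 3}}; |τ_{X×Y}| = 70.

Enumerate products U × V with U ∈ τ_X, V ∈ τ_Y (deduplicated):
  ∅ × ∅ = {} (∅)
  {p91} × {1} = {(p91,1)}
  {p91} × {3} = {(p91,3)}
  {p90, p91} × {1} = {(p90,1), (p91,1)}
  {p90, p91} × {3} = {(p90,3), (p91,3)}
  {p91} × {1, 3} = {(p91,1), (p91,3)}
  {p91, p92} × {1} = {(p91,1), (p92,1)}
  {p91} × {2, 3} = {(p91,2), (p91,3)}
  {p91, p92} × {3} = {(p91,3), (p92,3)}
  {p90, p91, p92} × {1} = {(p90,1), (p91,1), (p92,1)}
  {p90, p91, p92} × {3} = {(p90,3), (p91,3), (p92,3)}
  {p91} × {1, 2, 3} = {(p91,1), (p91,2), (p91,3)}
  {p90, p91} × {1, 3} = {(p90,1), (p90,3), (p91,1), (p91,3)}
  {p90, p91} × {2, 3} = {(p90,2), (p90,3), (p91,2), (p91,3)}
  {p91, p92} × {1, 3} = {(p91,1), (p91,3), (p92,1), (p92,3)}
  {p91, p92} × {2, 3} = {(p91,2), (p91,3), (p92,2), (p92,3)}
  {p90, p91} × {1, 2, 3} = {(p90,1), (p90,2), (p90,3), (p91,1), (p91,2), (p91,3)}
  {p90, p91, p92} × {1, 3} = {(p90,1), (p90,3), (p91,1), (p91,3), (p92,1), (p92,3)}
  {p90, p91, p92} × {2, 3} = {(p90,2), (p90,3), (p91,2), (p91,3), (p92,2), (p92,3)}
  {p91, p92} × {1, 2, 3} = {(p91,1), (p91,2), (p91,3), (p92,1), (p92,2), (p92,3)}
  {p90, p91, p92} × {1, 2, 3} = {(p90,1), (p90,2), (p90,3), (p91,1), (p91,2), (p91,3), (p92,1), (p92,2), (p92,3)}
These 21 distinct sets form the basis B.
Close under arbitrary unions to get τ_{X×Y}; counting gives |τ_{X×Y}| = 70.


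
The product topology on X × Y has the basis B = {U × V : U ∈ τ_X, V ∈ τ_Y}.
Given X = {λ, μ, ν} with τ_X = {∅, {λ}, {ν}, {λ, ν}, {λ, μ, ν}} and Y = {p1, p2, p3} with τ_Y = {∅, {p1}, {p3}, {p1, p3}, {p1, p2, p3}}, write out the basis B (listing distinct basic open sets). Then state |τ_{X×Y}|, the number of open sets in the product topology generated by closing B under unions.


Basis B = {∅ × ∅, {λ} × {p1}, {λ} × {p3}, {ν} × {p1}, {ν} × {p3}, {λ} × {p1, p3}, {λ, ν} × {p1}, {λ, ν} × {p3}, {ν} × {p1, p3}, {λ} × {p1, p2, p3}, {λ, μ, ν} × {p1}, {λ, μ, ν} × {p3}, {ν} × {p1, p2, p3}, {λ, ν} × {p1, p3}, {λ, ν} × {p1, p2, p3}, {λ, μ, ν} × {p1, p3}, {λ, μ, ν} × {p1, p2, p3}}; |τ_{X×Y}| = 48.

Enumerate products U × V with U ∈ τ_X, V ∈ τ_Y (deduplicated):
  ∅ × ∅ = {} (∅)
  {λ} × {p1} = {(λ,p1)}
  {λ} × {p3} = {(λ,p3)}
  {ν} × {p1} = {(ν,p1)}
  {ν} × {p3} = {(ν,p3)}
  {λ} × {p1, p3} = {(λ,p1), (λ,p3)}
  {λ, ν} × {p1} = {(λ,p1), (ν,p1)}
  {λ, ν} × {p3} = {(λ,p3), (ν,p3)}
  {ν} × {p1, p3} = {(ν,p1), (ν,p3)}
  {λ} × {p1, p2, p3} = {(λ,p1), (λ,p2), (λ,p3)}
  {λ, μ, ν} × {p1} = {(λ,p1), (μ,p1), (ν,p1)}
  {λ, μ, ν} × {p3} = {(λ,p3), (μ,p3), (ν,p3)}
  {ν} × {p1, p2, p3} = {(ν,p1), (ν,p2), (ν,p3)}
  {λ, ν} × {p1, p3} = {(λ,p1), (λ,p3), (ν,p1), (ν,p3)}
  {λ, ν} × {p1, p2, p3} = {(λ,p1), (λ,p2), (λ,p3), (ν,p1), (ν,p2), (ν,p3)}
  {λ, μ, ν} × {p1, p3} = {(λ,p1), (λ,p3), (μ,p1), (μ,p3), (ν,p1), (ν,p3)}
  {λ, μ, ν} × {p1, p2, p3} = {(λ,p1), (λ,p2), (λ,p3), (μ,p1), (μ,p2), (μ,p3), (ν,p1), (ν,p2), (ν,p3)}
These 17 distinct sets form the basis B.
Close under arbitrary unions to get τ_{X×Y}; counting gives |τ_{X×Y}| = 48.


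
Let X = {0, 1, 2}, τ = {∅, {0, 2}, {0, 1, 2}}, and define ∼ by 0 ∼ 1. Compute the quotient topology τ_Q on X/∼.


X/∼ = {[0=1], [2]}; |τ_Q| = 2.

Equivalence classes: [0=1], [2].
Quotient map π: X → X/∼ sends 0 ↦ [0=1], 1 ↦ [0=1], 2 ↦ [2].
For each subset V ⊆ X/∼, compute π^{-1}(V) ⊆ X and check whether π^{-1}(V) ∈ τ. V is open in τ_Q iff π^{-1}(V) ∈ τ.
  V = {}: π^{-1}(V) = ∅ ∈ τ ✓.
  V = {[0=1]}: π^{-1}(V) = {0, 1} ∉ τ ✗.
  V = {[2]}: π^{-1}(V) = {2} ∉ τ ✗.
  V = {[0=1], [2]}: π^{-1}(V) = {0, 1, 2} ∈ τ ✓.
Open sets in the quotient: τ_Q = {{}, {[0=1], [2]}} (2 elements).


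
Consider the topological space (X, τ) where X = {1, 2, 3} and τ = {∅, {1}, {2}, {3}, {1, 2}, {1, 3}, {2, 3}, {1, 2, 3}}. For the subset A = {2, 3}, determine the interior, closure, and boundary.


int(A) = {2, 3}, cl(A) = {2, 3}, ∂A = ∅.

Closed sets in (X, τ) are complements of opens:
  closed(X, τ) = {∅, {1}, {2}, {3}, {1, 2}, {1, 3}, {2, 3}, {1, 2, 3}}.
int(A) = ⋃ {U ∈ τ : U ⊆ A}. Opens contained in A: ∅, {2}, {3}, {2, 3}.
Taking the union of these: int(A) = {2, 3}.
cl(A) = ⋂ {C closed : A ⊆ C}. Closed sets containing A: {2, 3}, {1, 2, 3}.
Intersecting these: cl(A) = {2, 3}.
∂A = cl(A) ∖ int(A) = {2, 3} ∖ {2, 3} = ∅.


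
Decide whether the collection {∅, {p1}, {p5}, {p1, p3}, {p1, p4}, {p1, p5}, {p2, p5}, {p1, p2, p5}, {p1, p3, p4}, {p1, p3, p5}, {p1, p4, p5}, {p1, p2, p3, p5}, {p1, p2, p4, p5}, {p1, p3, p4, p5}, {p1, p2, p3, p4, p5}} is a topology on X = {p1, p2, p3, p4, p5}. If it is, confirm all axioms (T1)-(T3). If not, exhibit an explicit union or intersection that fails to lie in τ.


τ IS a topology on X.

Axiom (T1): ∅ ∈ τ? Yes; X ∈ τ? Yes.
Axiom (T2/T3): check pairwise unions and intersections of members of τ.
All pairwise intersections and unions checked — each lies in τ. Therefore τ satisfies (T1), (T2), (T3): it IS a topology on X.


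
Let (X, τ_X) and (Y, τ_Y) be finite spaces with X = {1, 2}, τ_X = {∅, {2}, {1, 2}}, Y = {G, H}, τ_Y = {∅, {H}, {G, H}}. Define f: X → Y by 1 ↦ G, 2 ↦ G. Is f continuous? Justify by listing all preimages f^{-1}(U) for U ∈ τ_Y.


f IS continuous.

Compute f^{-1}(U) for each U ∈ τ_Y:
  U = ∅: f^{-1}(U) = ∅ ∈ τ_X ✓.
  U = {H}: f^{-1}(U) = ∅ ∈ τ_X ✓.
  U = {G, H}: f^{-1}(U) = {1, 2} ∈ τ_X ✓.
Every preimage lies in τ_X, so f IS continuous.


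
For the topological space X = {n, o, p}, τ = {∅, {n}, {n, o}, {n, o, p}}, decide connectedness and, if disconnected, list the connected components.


(X, τ) is connected.

Find clopen sets (U ∈ τ with X ∖ U ∈ τ):
  U = ∅, X ∖ U = {n, o, p} — both open, so U is clopen.
  U = {n, o, p}, X ∖ U = ∅ — both open, so U is clopen.
Only trivial clopens (∅ and X) exist, so (X, τ) is connected.
Compute connected components by grouping points that agree on all clopens:
  component: {n, o, p}


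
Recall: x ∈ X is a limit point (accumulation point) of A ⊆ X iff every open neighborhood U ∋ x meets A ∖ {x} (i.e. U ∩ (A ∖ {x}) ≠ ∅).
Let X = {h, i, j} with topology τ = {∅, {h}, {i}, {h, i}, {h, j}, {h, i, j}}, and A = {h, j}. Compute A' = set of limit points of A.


A' = {j}

For each x ∈ X, list the open sets U ∈ τ with x ∈ U, then check whether U ∩ (A ∖ {x}) ≠ ∅ for every such U.
  x = h: open {h} ∋ x has {h} ∩ (A ∖ {h}) = ∅, so x is NOT a limit point.
  x = i: open {i} ∋ x has {i} ∩ (A ∖ {i}) = ∅, so x is NOT a limit point.
  x = j: opens ∋ x are {h, j}, {h, i, j}; each meets A ∖ {j}, so x IS a limit point.
Collecting: A' = {j}.


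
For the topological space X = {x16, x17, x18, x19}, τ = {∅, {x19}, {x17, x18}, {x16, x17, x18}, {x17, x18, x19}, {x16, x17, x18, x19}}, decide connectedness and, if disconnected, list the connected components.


(X, τ) is disconnected; components = [{x19}, {x16, x17, x18}].

Find clopen sets (U ∈ τ with X ∖ U ∈ τ):
  U = ∅, X ∖ U = {x16, x17, x18, x19} — both open, so U is clopen.
  U = {x19}, X ∖ U = {x16, x17, x18} — both open, so U is clopen.
  U = {x16, x17, x18}, X ∖ U = {x19} — both open, so U is clopen.
  U = {x16, x17, x18, x19}, X ∖ U = ∅ — both open, so U is clopen.
Nontrivial clopen(s) exist: e.g. {x16, x17, x18}. So (X, τ) is disconnected.
Compute connected components by grouping points that agree on all clopens:
  component: {x19}
  component: {x16, x17, x18}


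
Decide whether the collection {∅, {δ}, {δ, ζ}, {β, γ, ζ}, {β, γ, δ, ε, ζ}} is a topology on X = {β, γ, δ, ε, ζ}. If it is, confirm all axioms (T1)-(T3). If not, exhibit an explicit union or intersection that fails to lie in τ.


τ is NOT a topology on X.

Axiom (T1): ∅ ∈ τ? Yes; X ∈ τ? Yes.
Axiom (T2/T3): check pairwise unions and intersections of members of τ.
Counterexample for (T2): {δ} ∪ {β, γ, ζ} = {β, γ, δ, ζ} ∉ τ. Therefore τ is NOT a topology.


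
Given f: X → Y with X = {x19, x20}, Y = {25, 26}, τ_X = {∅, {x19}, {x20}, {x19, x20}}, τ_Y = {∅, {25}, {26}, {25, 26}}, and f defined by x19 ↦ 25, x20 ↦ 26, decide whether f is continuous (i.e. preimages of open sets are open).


f IS continuous.

Compute f^{-1}(U) for each U ∈ τ_Y:
  U = ∅: f^{-1}(U) = ∅ ∈ τ_X ✓.
  U = {25}: f^{-1}(U) = {x19} ∈ τ_X ✓.
  U = {26}: f^{-1}(U) = {x20} ∈ τ_X ✓.
  U = {25, 26}: f^{-1}(U) = {x19, x20} ∈ τ_X ✓.
Every preimage lies in τ_X, so f IS continuous.


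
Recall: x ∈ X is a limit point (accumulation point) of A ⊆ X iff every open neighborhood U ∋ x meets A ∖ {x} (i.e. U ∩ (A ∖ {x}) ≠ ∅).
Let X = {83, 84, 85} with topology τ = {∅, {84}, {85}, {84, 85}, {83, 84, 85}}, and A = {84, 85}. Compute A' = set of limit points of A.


A' = {83}

For each x ∈ X, list the open sets U ∈ τ with x ∈ U, then check whether U ∩ (A ∖ {x}) ≠ ∅ for every such U.
  x = 83: opens ∋ x are {83, 84, 85}; each meets A ∖ {83}, so x IS a limit point.
  x = 84: open {84} ∋ x has {84} ∩ (A ∖ {84}) = ∅, so x is NOT a limit point.
  x = 85: open {85} ∋ x has {85} ∩ (A ∖ {85}) = ∅, so x is NOT a limit point.
Collecting: A' = {83}.


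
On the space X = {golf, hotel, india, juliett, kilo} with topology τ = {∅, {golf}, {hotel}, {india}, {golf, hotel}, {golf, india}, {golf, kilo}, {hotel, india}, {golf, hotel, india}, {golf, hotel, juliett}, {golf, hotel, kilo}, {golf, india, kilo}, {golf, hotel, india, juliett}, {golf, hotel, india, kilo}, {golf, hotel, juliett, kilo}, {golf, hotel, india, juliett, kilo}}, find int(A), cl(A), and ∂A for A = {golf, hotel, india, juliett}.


int(A) = {golf, hotel, india, juliett}, cl(A) = {golf, hotel, india, juliett, kilo}, ∂A = {kilo}.

Closed sets in (X, τ) are complements of opens:
  closed(X, τ) = {∅, {india}, {juliett}, {kilo}, {hotel, juliett}, {india, juliett}, {india, kilo}, {juliett, kilo}, {golf, juliett, kilo}, {hotel, india, juliett}, {hotel, juliett, kilo}, {india, juliett, kilo}, {golf, hotel, juliett, kilo}, {golf, india, juliett, kilo}, {hotel, india, juliett, kilo}, {golf, hotel, india, juliett, kilo}}.
int(A) = ⋃ {U ∈ τ : U ⊆ A}. Opens contained in A: ∅, {golf}, {hotel}, {india}, {golf, hotel}, {golf, india}, {hotel, india}, {golf, hotel, india}, {golf, hotel, juliett}, {golf, hotel, india, juliett}.
Taking the union of these: int(A) = {golf, hotel, india, juliett}.
cl(A) = ⋂ {C closed : A ⊆ C}. Closed sets containing A: {golf, hotel, india, juliett, kilo}.
Intersecting these: cl(A) = {golf, hotel, india, juliett, kilo}.
∂A = cl(A) ∖ int(A) = {golf, hotel, india, juliett, kilo} ∖ {golf, hotel, india, juliett} = {kilo}.
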